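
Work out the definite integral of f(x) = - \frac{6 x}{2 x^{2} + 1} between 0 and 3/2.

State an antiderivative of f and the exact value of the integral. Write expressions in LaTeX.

Antiderivative: F(x) = - \frac{3 \log{\left(2 x^{2} + 1 \right)}}{2}; value = - \frac{3 \log{\left(\frac{11}{2} \right)}}{2}

f matches the chain-rule pattern g'(h)*h' with inner function h(x) = 2 x^{2} + 1; substituting u = h(x) collapses the integral.
F(x) = - \frac{3 \log{\left(2 x^{2} + 1 \right)}}{2} is an antiderivative of f.
Check: d/dx[- \frac{3 \log{\left(2 x^{2} + 1 \right)}}{2}] = - \frac{6 x}{2 x^{2} + 1} = f(x).
F(3/2) = - \frac{3 \log{\left(\frac{11}{2} \right)}}{2}; F(0) = 0.
Integral = F(3/2) - F(0) = - \frac{3 \log{\left(\frac{11}{2} \right)}}{2}.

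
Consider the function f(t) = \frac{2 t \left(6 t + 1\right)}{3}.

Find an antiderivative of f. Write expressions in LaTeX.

An antiderivative is F(t) = \frac{4 t^{3}}{3} + \frac{t^{2}}{3}.

Recover f(t) by differentiating a candidate F(t); any mismatch rules it out.
Check: d/dt[\frac{4 t^{3}}{3} + \frac{t^{2}}{3}] = 4 t^{2} + \frac{2 t}{3}, which equals f(t).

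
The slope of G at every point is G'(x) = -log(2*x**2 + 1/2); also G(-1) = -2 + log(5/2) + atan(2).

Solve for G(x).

The proposed G(x) is checked by its d/dx: the result must match the given G'(x).
A general antiderivative is -x*log(2*x**2 + 1/2) + 2*x - atan(2*x) + C.
The condition gives C = -2 + log(5/2) + atan(2) - (-2 + log(5/2) + atan(2)) = 0.
So G(x) = -x*log(2*x**2 + 1/2) + 2*x - atan(2*x).
Check: d/dx[-x*log(2*x**2 + 1/2) + 2*x - atan(2*x)] = -log(2*x**2 + 1/2) = G'(x).

G(x) = -x*log(2*x**2 + 1/2) + 2*x - atan(2*x)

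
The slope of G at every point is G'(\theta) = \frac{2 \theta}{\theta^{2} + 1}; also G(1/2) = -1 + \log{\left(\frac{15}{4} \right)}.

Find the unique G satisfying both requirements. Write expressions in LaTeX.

The substitution u = 3 \theta^{2} + 3 works: G'(\theta) is exactly (dG/du)*(du/d\theta) for that inner function.
A general antiderivative is \log{\left(3 \theta^{2} + 3 \right)} + C.
The condition gives C = -1 + \log{\left(\frac{15}{4} \right)} - (\log{\left(\frac{15}{4} \right)}) = -1.
So G(\theta) = \log{\left(3 \theta^{2} + 3 \right)} - 1.
Check: d/d\theta[\log{\left(3 \theta^{2} + 3 \right)} - 1] = \frac{2 \theta}{\theta^{2} + 1} = G'(\theta).

G(\theta) = \log{\left(3 \theta^{2} + 3 \right)} - 1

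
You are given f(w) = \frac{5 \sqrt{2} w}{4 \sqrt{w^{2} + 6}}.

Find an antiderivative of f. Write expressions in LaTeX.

The substitution u = \frac{w^{2}}{2} + 3 works: f is exactly (dF/du)*(du/dw) for that inner function.
Check: d/dw[\frac{5 \sqrt{2} \sqrt{w^{2} + 6}}{4}] = \frac{5 \sqrt{2} w}{4 \sqrt{w^{2} + 6}} = f(w).

An antiderivative is F(w) = \frac{5 \sqrt{2} \sqrt{w^{2} + 6}}{4}.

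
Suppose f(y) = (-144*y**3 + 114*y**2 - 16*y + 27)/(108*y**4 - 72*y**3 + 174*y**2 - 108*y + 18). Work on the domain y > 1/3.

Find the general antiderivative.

Whatever form F(y) takes, F'(y) = f(y) is non-negotiable.
Check: d/dy[(-12*y*log(2*y**2 + 3) - 12*y*log(2) + 4*log(2*y**2 + 3) - 3 + 4*log(2))/(18*y - 6)] = (-144*y**3 + 114*y**2 - 16*y + 27)/(108*y**4 - 72*y**3 + 174*y**2 - 108*y + 18) = f(y).

F(y) = (-12*y*log(2*y**2 + 3) - 12*y*log(2) + 4*log(2*y**2 + 3) - 3 + 4*log(2))/(18*y - 6) + C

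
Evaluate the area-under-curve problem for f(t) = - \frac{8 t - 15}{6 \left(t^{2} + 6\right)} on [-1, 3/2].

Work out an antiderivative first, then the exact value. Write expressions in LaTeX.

Antiderivative: F(t) = - \frac{2 \log{\left(t^{2} + 6 \right)}}{3} + \frac{5 \sqrt{6} \operatorname{atan}{\left(\frac{\sqrt{6} t}{6} \right)}}{12}; value = - \frac{2 \log{\left(\frac{33}{4} \right)}}{3} + \frac{5 \sqrt{6} \operatorname{atan}{\left(\frac{\sqrt{6}}{6} \right)}}{12} + \frac{5 \sqrt{6} \operatorname{atan}{\left(\frac{\sqrt{6}}{4} \right)}}{12} + \frac{2 \log{\left(7 \right)}}{3}

A first test for any F(t): its t-derivative must equal f(t) identically.
F(t) = - \frac{2 \log{\left(t^{2} + 6 \right)}}{3} + \frac{5 \sqrt{6} \operatorname{atan}{\left(\frac{\sqrt{6} t}{6} \right)}}{12} is an antiderivative of f.
Check: d/dt[- \frac{2 \log{\left(t^{2} + 6 \right)}}{3} + \frac{5 \sqrt{6} \operatorname{atan}{\left(\frac{\sqrt{6} t}{6} \right)}}{12}] = \frac{15 - 8 t}{6 t^{2} + 36}, which equals f(t).
F(3/2) = - \frac{2 \log{\left(\frac{33}{4} \right)}}{3} + \frac{5 \sqrt{6} \operatorname{atan}{\left(\frac{\sqrt{6}}{4} \right)}}{12}; F(-1) = - \frac{2 \log{\left(7 \right)}}{3} - \frac{5 \sqrt{6} \operatorname{atan}{\left(\frac{\sqrt{6}}{6} \right)}}{12}.
Integral = F(3/2) - F(-1) = - \frac{2 \log{\left(\frac{33}{4} \right)}}{3} + \frac{5 \sqrt{6} \operatorname{atan}{\left(\frac{\sqrt{6}}{6} \right)}}{12} + \frac{5 \sqrt{6} \operatorname{atan}{\left(\frac{\sqrt{6}}{4} \right)}}{12} + \frac{2 \log{\left(7 \right)}}{3}.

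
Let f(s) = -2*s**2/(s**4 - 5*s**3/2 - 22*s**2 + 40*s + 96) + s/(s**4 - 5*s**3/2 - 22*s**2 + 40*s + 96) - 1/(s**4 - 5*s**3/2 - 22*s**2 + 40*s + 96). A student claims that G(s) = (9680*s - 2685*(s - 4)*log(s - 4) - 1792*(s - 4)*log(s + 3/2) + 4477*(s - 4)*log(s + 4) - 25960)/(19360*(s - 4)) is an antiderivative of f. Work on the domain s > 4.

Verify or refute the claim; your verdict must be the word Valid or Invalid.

d/ds[G] = (-4*s**2 + 2*s - 2)/(2*s**4 - 5*s**3 - 44*s**2 + 80*s + 192)
This equals f(s) exactly, so the claim holds.

Valid - differentiating G returns exactly f.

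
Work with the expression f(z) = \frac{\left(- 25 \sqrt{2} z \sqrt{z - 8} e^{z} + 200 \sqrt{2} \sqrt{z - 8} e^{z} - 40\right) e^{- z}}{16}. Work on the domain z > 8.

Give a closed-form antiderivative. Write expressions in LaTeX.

A candidate is checked by its d/dz: the result must match f(z).
Check: d/dz[- \frac{5 \left(\sqrt{2} z^{2} \sqrt{z - 8} e^{z} - 16 \sqrt{2} z \sqrt{z - 8} e^{z} + 64 \sqrt{2} \sqrt{z - 8} e^{z} - 4\right) e^{- z}}{8}] = \frac{\left(- 25 \sqrt{2} z^{2} e^{z} + 400 \sqrt{2} z e^{z} - 40 \sqrt{z - 8} - 1600 \sqrt{2} e^{z}\right) e^{- z}}{16 \sqrt{z - 8}}, which equals f(z).

An antiderivative is F(z) = - \frac{5 \left(\sqrt{2} z^{2} \sqrt{z - 8} e^{z} - 16 \sqrt{2} z \sqrt{z - 8} e^{z} + 64 \sqrt{2} \sqrt{z - 8} e^{z} - 4\right) e^{- z}}{8}.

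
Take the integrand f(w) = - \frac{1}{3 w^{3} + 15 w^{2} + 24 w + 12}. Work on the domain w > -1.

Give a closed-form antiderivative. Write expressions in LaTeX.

The denominator factors as 3 \left(w + 1\right) \left(w + 2\right)^{2}; partial fractions split f into directly integrable pieces: \frac{1}{3 \left(w + 2\right)} + \frac{1}{3 \left(w + 2\right)^{2}} - \frac{1}{3 \left(w + 1\right)}.
Check: d/dw[- \frac{\log{\left(w + 1 \right)}}{3} + \frac{\log{\left(w + 2 \right)}}{3} - \frac{1}{3 w + 6}] = - \frac{1}{3 w^{3} + 15 w^{2} + 24 w + 12} = f(w).

An antiderivative is F(w) = - \frac{\log{\left(w + 1 \right)}}{3} + \frac{\log{\left(w + 2 \right)}}{3} - \frac{1}{3 w + 6}.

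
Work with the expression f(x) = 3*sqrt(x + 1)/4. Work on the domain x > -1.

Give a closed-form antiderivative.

An antiderivative is F(x) = (x + 1)**(3/2)/2.

Since d/dx undoes antidifferentiation here, F'(x) = f(x) is required of F(x).
Check: d/dx[(x + 1)**(3/2)/2] = 3*sqrt(x + 1)/4 = f(x).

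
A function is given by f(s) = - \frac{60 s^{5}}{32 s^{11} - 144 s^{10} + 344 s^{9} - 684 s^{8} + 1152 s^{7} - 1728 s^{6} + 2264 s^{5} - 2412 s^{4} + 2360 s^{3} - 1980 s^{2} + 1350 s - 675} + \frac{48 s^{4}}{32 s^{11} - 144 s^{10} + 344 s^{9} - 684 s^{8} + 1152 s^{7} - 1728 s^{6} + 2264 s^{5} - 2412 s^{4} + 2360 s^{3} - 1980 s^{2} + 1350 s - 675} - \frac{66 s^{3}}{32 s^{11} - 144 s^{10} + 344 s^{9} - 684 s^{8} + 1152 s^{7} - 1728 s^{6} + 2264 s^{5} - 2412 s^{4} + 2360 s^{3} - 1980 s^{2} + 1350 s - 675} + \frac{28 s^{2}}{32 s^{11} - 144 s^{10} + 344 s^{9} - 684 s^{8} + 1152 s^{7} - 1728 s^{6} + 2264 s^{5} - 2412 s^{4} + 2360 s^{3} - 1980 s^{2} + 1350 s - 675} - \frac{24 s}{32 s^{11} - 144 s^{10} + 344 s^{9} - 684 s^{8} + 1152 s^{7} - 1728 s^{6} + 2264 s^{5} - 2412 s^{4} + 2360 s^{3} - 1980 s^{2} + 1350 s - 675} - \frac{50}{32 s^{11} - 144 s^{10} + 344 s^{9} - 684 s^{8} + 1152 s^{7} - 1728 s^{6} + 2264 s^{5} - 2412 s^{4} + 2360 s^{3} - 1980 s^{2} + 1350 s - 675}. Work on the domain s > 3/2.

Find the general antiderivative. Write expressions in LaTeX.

Integrate term by term and add the pieces.
Check: d/ds[\frac{3 s + \frac{1}{4}}{2 \left(2 s - 3\right)^{2} \left(s^{4} + 2 s^{2} + \frac{5}{2}\right)}] = \frac{- 60 s^{5} + 48 s^{4} - 66 s^{3} + 28 s^{2} - 24 s - 50}{32 s^{11} - 144 s^{10} + 344 s^{9} - 684 s^{8} + 1152 s^{7} - 1728 s^{6} + 2264 s^{5} - 2412 s^{4} + 2360 s^{3} - 1980 s^{2} + 1350 s - 675}, which equals f(s).

F(s) = \frac{3 s + \frac{1}{4}}{2 \left(2 s - 3\right)^{2} \left(s^{4} + 2 s^{2} + \frac{5}{2}\right)} + C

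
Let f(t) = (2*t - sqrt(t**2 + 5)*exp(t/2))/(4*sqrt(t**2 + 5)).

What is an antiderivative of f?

A candidate is checked by its d/dt: the result must match f(t).
Check: d/dt[sqrt(t**2 + 5)/2 - exp(t/2)/2] = (2*t - sqrt(t**2 + 5)*exp(t/2))/(4*sqrt(t**2 + 5)) = f(t).

An antiderivative is F(t) = sqrt(t**2 + 5)/2 - exp(t/2)/2.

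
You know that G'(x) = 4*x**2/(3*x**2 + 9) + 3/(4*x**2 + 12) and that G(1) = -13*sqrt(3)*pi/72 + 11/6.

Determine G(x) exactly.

G(x) = (16*x - 13*sqrt(3)*atan(sqrt(3)*x/3) + 6)/12

Integrate term by term and add the pieces.
A general antiderivative is 4*x/3 - 13*sqrt(3)*atan(sqrt(3)*x/3)/12 + C.
The condition gives C = -13*sqrt(3)*pi/72 + 11/6 - (-13*sqrt(3)*pi/72 + 4/3) = 1/2.
So G(x) = (16*x - 13*sqrt(3)*atan(sqrt(3)*x/3) + 6)/12.
Check: d/dx[(16*x - 13*sqrt(3)*atan(sqrt(3)*x/3) + 6)/12] = (16*x**2 + 9)/(12*x**2 + 36), which equals G'(x).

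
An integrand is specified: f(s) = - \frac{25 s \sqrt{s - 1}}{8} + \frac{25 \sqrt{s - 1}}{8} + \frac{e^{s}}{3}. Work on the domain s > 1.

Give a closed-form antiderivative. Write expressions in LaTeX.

The integrand splits into summands that can be handled one at a time.
Check: d/ds[\frac{- 15 \left(s - 1\right)^{\frac{5}{2}} + 4 e^{s}}{12}] = - \frac{25 s \sqrt{s - 1}}{8} + \frac{25 \sqrt{s - 1}}{8} + \frac{e^{s}}{3} = f(s).

An antiderivative is F(s) = \frac{- 15 \left(s - 1\right)^{\frac{5}{2}} + 4 e^{s}}{12}.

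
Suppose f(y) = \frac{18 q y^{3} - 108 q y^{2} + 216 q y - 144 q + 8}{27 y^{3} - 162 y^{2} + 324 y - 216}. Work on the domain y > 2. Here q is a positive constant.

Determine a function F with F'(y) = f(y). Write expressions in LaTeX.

Since d/dy undoes antidifferentiation here, F'(y) = f(y) is required of F(y).
Check: d/dy[\frac{18 q y^{3} - 72 q y^{2} + 72 q y - 4}{27 y^{2} - 108 y + 108}] = \frac{18 q y^{3} - 108 q y^{2} + 216 q y - 144 q + 8}{27 y^{3} - 162 y^{2} + 324 y - 216} = f(y).

An antiderivative is F(y) = \frac{18 q y^{3} - 72 q y^{2} + 72 q y - 4}{27 y^{2} - 108 y + 108}.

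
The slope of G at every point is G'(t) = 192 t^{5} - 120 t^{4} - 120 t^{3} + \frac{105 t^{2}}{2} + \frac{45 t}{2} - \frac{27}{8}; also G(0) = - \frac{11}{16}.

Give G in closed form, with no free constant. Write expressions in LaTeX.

The substitution u = - 4 t^{2} + t + \frac{3}{2} works: G'(t) is exactly (dG/du)*(du/dt) for that inner function.
A general antiderivative is - \frac{\left(- 4 t^{2} + t + \frac{3}{2}\right)^{3}}{2} + C.
The condition gives C = - \frac{11}{16} - (- \frac{27}{16}) = 1.
So G(t) = \frac{512 t^{6} - 384 t^{5} - 480 t^{4} + 280 t^{3} + 180 t^{2} - 54 t - 11}{16}.
Check: d/dt[\frac{512 t^{6} - 384 t^{5} - 480 t^{4} + 280 t^{3} + 180 t^{2} - 54 t - 11}{16}] = 192 t^{5} - 120 t^{4} - 120 t^{3} + \frac{105 t^{2}}{2} + \frac{45 t}{2} - \frac{27}{8} = G'(t).

G(t) = \frac{512 t^{6} - 384 t^{5} - 480 t^{4} + 280 t^{3} + 180 t^{2} - 54 t - 11}{16}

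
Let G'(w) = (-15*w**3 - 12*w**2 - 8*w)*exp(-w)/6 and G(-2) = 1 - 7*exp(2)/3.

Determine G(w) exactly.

G(w) = (15*w**3 + 57*w**2 + 122*w + 6*exp(w) + 122)*exp(-w)/6

G'(w) has the shape u'v + uv' for u = 5*w**3/2 + 19*w**2/2 + 61*w/3 + 61/3 and v = exp(-w) — it is the derivative of the product u*v.
A general antiderivative is (15*w**3 + 57*w**2 + 122*w + 122)*exp(-w)/6 + C.
The condition gives C = 1 - 7*exp(2)/3 - (-7*exp(2)/3) = 1.
So G(w) = (15*w**3 + 57*w**2 + 122*w + 6*exp(w) + 122)*exp(-w)/6.
Check: d/dw[(15*w**3 + 57*w**2 + 122*w + 6*exp(w) + 122)*exp(-w)/6] = (-15*w**3 - 12*w**2 - 8*w)*exp(-w)/6 = G'(w).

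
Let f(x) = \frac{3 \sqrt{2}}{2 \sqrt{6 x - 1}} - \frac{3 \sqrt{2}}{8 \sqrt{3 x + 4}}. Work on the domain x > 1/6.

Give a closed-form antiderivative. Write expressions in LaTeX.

An antiderivative is F(x) = \frac{\sqrt{2} \left(- \sqrt{3 x + 4} + 2 \sqrt{6 x - 1}\right)}{4}.

Integrate term by term and add the pieces.
Check: d/dx[\frac{\sqrt{2} \left(- \sqrt{3 x + 4} + 2 \sqrt{6 x - 1}\right)}{4}] = \frac{12 \sqrt{2} \sqrt{3 x + 4} - 3 \sqrt{2} \sqrt{6 x - 1}}{8 \sqrt{3 x + 4} \sqrt{6 x - 1}}, which equals f(x).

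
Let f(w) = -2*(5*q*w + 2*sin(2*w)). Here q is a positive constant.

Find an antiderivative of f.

Recover f(w) by differentiating a candidate F(w); any mismatch rules it out.
Check: d/dw[-5*q*w**2 + 2*cos(2*w)] = -10*q*w - 4*sin(2*w), which equals f(w).

An antiderivative is F(w) = -5*q*w**2 + 2*cos(2*w).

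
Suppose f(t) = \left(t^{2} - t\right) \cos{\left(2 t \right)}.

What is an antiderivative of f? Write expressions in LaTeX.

An antiderivative is F(t) = \frac{t^{2} \sin{\left(2 t \right)}}{2} - \frac{t \sin{\left(2 t \right)}}{2} + \frac{t \cos{\left(2 t \right)}}{2} - \frac{\sin{\left(2 t \right)}}{4} - \frac{\cos{\left(2 t \right)}}{4}.

An antiderivative F(t) passes only if d/dt[F] lands on f(t) exactly.
Check: d/dt[\frac{t^{2} \sin{\left(2 t \right)}}{2} - \frac{t \sin{\left(2 t \right)}}{2} + \frac{t \cos{\left(2 t \right)}}{2} - \frac{\sin{\left(2 t \right)}}{4} - \frac{\cos{\left(2 t \right)}}{4}] = t^{2} \cos{\left(2 t \right)} - t \cos{\left(2 t \right)}, which equals f(t).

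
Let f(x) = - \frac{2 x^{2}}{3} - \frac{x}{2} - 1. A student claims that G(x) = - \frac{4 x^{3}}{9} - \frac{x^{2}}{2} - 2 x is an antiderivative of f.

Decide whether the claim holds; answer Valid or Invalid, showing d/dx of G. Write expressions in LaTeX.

d/dx[G] = - \frac{4 x^{2}}{3} - x - 2
d/dx[G] - f(x) = - \frac{2 x^{2}}{3} - \frac{x}{2} - 1 != 0.

Invalid: d/dx[G] - f = - \frac{2 x^{2}}{3} - \frac{x}{2} - 1, which is not 0.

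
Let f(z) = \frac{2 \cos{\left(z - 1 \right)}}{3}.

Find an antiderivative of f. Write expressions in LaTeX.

An antiderivative is F(z) = \frac{2 \sin{\left(z - 1 \right)}}{3}.

Any candidate F(z) must reproduce f(z) exactly when differentiated.
Check: d/dz[\frac{2 \sin{\left(z - 1 \right)}}{3}] = \frac{2 \cos{\left(z - 1 \right)}}{3} = f(z).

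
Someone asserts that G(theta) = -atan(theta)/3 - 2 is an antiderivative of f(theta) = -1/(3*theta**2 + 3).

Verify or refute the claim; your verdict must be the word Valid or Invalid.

Valid - the claim checks out under differentiation.

d/dtheta[G] = -1/(3*theta**2 + 3)
This equals f(theta) exactly, so the claim holds.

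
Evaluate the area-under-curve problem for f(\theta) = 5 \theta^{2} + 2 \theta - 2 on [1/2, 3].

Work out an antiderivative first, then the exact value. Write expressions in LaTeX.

Antiderivative: F(\theta) = \frac{\theta \left(5 \theta^{2} + 3 \theta - 6\right)}{3}; value = \frac{1165}{24}

The integrand splits into summands that can be handled one at a time.
F(\theta) = \frac{\theta \left(5 \theta^{2} + 3 \theta - 6\right)}{3} is an antiderivative of f.
Check: d/d\theta[\frac{\theta \left(5 \theta^{2} + 3 \theta - 6\right)}{3}] = 5 \theta^{2} + 2 \theta - 2 = f(\theta).
F(3) = 48; F(1/2) = - \frac{13}{24}.
Integral = F(3) - F(1/2) = \frac{1165}{24}.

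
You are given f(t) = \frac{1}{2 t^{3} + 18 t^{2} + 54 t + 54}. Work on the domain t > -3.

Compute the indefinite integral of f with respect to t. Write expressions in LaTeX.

F(t) = - \frac{1}{\left(2 t + 6\right)^{2}} + C

A first test for any F(t): its t-derivative must equal f(t) identically.
Check: d/dt[- \frac{1}{\left(2 t + 6\right)^{2}}] = \frac{1}{2 t^{3} + 18 t^{2} + 54 t + 54} = f(t).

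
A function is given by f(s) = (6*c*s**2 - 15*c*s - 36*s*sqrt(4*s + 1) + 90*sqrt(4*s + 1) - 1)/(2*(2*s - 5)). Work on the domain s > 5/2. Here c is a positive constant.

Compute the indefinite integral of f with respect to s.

Since d/ds undoes antidifferentiation here, F'(s) = f(s) is required of F(s).
Check: d/ds[3*c*s**2/4 - 3*(4*s + 1)**(3/2)/2 - log(s - 5/2)/4] = (6*c*s**2 - 15*c*s - 36*s*sqrt(4*s + 1) + 90*sqrt(4*s + 1) - 1)/(4*s - 10), which equals f(s).

F(s) = 3*c*s**2/4 - 3*(4*s + 1)**(3/2)/2 - log(s - 5/2)/4 + C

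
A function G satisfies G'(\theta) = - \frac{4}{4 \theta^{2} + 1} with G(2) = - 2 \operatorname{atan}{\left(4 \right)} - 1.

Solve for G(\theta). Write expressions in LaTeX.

Check a candidate G(\theta) by differentiating: d/d\theta[G] must match the given G'(\theta).
A general antiderivative is - 2 \operatorname{atan}{\left(2 \theta \right)} + C.
The condition gives C = - 2 \operatorname{atan}{\left(4 \right)} - 1 - (- 2 \operatorname{atan}{\left(4 \right)}) = -1.
So G(\theta) = - 2 \operatorname{atan}{\left(2 \theta \right)} - 1.
Check: d/d\theta[- 2 \operatorname{atan}{\left(2 \theta \right)} - 1] = - \frac{4}{4 \theta^{2} + 1} = G'(\theta).

G(\theta) = - 2 \operatorname{atan}{\left(2 \theta \right)} - 1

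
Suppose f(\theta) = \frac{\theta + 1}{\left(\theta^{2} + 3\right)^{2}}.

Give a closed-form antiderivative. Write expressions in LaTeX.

Whatever form F(\theta) takes, F'(\theta) = f(\theta) is non-negotiable.
Check: d/d\theta[\frac{\sqrt{3} \theta^{2} \operatorname{atan}{\left(\frac{\sqrt{3} \theta}{3} \right)} + 3 \theta + 3 \sqrt{3} \operatorname{atan}{\left(\frac{\sqrt{3} \theta}{3} \right)} - 9}{18 \theta^{2} + 54}] = \frac{\theta + 1}{\theta^{4} + 6 \theta^{2} + 9}, which equals f(\theta).

An antiderivative is F(\theta) = \frac{\sqrt{3} \theta^{2} \operatorname{atan}{\left(\frac{\sqrt{3} \theta}{3} \right)} + 3 \theta + 3 \sqrt{3} \operatorname{atan}{\left(\frac{\sqrt{3} \theta}{3} \right)} - 9}{18 \theta^{2} + 54}.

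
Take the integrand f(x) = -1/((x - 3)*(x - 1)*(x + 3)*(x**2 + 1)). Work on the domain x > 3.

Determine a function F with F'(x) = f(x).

Factor the denominator ((x - 3)*(x - 1)*(x + 3)*(x**2 + 1)) and decompose: f = -(x + 1)/(20*(x**2 + 1)) - 1/(240*(x + 3)) + 1/(16*(x - 1)) - 1/(120*(x - 3)); each piece integrates to a log, atan, or power term.
Check: d/dx[-(2*log(x - 3) - 15*log(x - 1) + log(x + 3) + 6*log(x**2 + 1) + 12*atan(x))/240] = -1/(x**5 - x**4 - 8*x**3 + 8*x**2 - 9*x + 9), which equals f(x).

An antiderivative is F(x) = -(2*log(x - 3) - 15*log(x - 1) + log(x + 3) + 6*log(x**2 + 1) + 12*atan(x))/240.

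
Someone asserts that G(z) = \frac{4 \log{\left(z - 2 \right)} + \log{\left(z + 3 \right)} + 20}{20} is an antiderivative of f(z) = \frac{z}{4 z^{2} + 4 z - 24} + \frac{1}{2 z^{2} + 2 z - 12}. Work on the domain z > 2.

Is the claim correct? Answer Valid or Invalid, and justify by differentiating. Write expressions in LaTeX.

d/dz[G] = \frac{z + 2}{4 z^{2} + 4 z - 24}
This equals f(z) exactly, so the claim holds.

Valid. The derivative of G reproduces f.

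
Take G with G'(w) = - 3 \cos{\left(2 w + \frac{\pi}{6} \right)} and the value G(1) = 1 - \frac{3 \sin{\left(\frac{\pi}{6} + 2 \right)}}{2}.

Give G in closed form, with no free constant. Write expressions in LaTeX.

G(w) = 1 - \frac{3 \sin{\left(2 w + \frac{\pi}{6} \right)}}{2}

A candidate passes only if d/dw[G] lands on the given G'(w) exactly.
A general antiderivative is - \frac{3 \sin{\left(2 w + \frac{\pi}{6} \right)}}{2} + C.
The condition gives C = 1 - \frac{3 \sin{\left(\frac{\pi}{6} + 2 \right)}}{2} - (- \frac{3 \sin{\left(\frac{\pi}{6} + 2 \right)}}{2}) = 1.
So G(w) = 1 - \frac{3 \sin{\left(2 w + \frac{\pi}{6} \right)}}{2}.
Check: d/dw[1 - \frac{3 \sin{\left(2 w + \frac{\pi}{6} \right)}}{2}] = - 3 \cos{\left(2 w + \frac{\pi}{6} \right)} = G'(w).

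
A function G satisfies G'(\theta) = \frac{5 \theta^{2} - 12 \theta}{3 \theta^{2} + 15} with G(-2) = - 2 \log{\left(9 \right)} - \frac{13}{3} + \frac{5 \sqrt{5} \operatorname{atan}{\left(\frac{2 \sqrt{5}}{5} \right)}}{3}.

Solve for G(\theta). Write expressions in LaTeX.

Any candidate G(\theta) must reproduce the stated G'(\theta) exactly.
A general antiderivative is \frac{5 \theta}{3} - 2 \log{\left(\theta^{2} + 5 \right)} - \frac{5 \sqrt{5} \operatorname{atan}{\left(\frac{\sqrt{5} \theta}{5} \right)}}{3} + C.
The condition gives C = - 2 \log{\left(9 \right)} - \frac{13}{3} + \frac{5 \sqrt{5} \operatorname{atan}{\left(\frac{2 \sqrt{5}}{5} \right)}}{3} - (- 2 \log{\left(9 \right)} - \frac{10}{3} + \frac{5 \sqrt{5} \operatorname{atan}{\left(\frac{2 \sqrt{5}}{5} \right)}}{3}) = -1.
So G(\theta) = - \frac{- 5 \theta + 6 \log{\left(\theta^{2} + 5 \right)} + 5 \sqrt{5} \operatorname{atan}{\left(\frac{\sqrt{5} \theta}{5} \right)} + 3}{3}.
Check: d/d\theta[- \frac{- 5 \theta + 6 \log{\left(\theta^{2} + 5 \right)} + 5 \sqrt{5} \operatorname{atan}{\left(\frac{\sqrt{5} \theta}{5} \right)} + 3}{3}] = \frac{5 \theta^{2} - 12 \theta}{3 \theta^{2} + 15} = G'(\theta).

G(\theta) = - \frac{- 5 \theta + 6 \log{\left(\theta^{2} + 5 \right)} + 5 \sqrt{5} \operatorname{atan}{\left(\frac{\sqrt{5} \theta}{5} \right)} + 3}{3}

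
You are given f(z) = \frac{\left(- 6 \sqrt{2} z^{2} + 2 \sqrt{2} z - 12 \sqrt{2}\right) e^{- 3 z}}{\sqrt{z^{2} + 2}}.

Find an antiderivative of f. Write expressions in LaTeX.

Recognize the product-rule pattern: f = u'v + uv' with u = 2 \sqrt{2 z^{2} + 4}, v = e^{- 3 z}, so integration by parts undoes it.
Check: d/dz[2 \sqrt{2} \sqrt{z^{2} + 2} e^{- 3 z}] = \frac{\left(- 6 \sqrt{2} z^{2} + 2 \sqrt{2} z - 12 \sqrt{2}\right) e^{- 3 z}}{\sqrt{z^{2} + 2}} = f(z).

An antiderivative is F(z) = 2 \sqrt{2} \sqrt{z^{2} + 2} e^{- 3 z}.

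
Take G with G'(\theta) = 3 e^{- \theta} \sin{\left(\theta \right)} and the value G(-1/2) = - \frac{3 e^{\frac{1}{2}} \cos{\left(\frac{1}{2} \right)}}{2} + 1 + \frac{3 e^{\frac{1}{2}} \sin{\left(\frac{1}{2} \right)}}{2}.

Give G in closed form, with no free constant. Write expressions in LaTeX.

G(\theta) = 1 - \frac{3 e^{- \theta} \sin{\left(\theta \right)}}{2} - \frac{3 e^{- \theta} \cos{\left(\theta \right)}}{2}

A candidate passes only if d/d\theta[G] lands on the given G'(\theta) exactly.
A general antiderivative is - \frac{3 e^{- \theta} \sin{\left(\theta \right)}}{2} - \frac{3 e^{- \theta} \cos{\left(\theta \right)}}{2} + C.
The condition gives C = - \frac{3 e^{\frac{1}{2}} \cos{\left(\frac{1}{2} \right)}}{2} + 1 + \frac{3 e^{\frac{1}{2}} \sin{\left(\frac{1}{2} \right)}}{2} - (- \frac{3 e^{\frac{1}{2}} \cos{\left(\frac{1}{2} \right)}}{2} + \frac{3 e^{\frac{1}{2}} \sin{\left(\frac{1}{2} \right)}}{2}) = 1.
So G(\theta) = 1 - \frac{3 e^{- \theta} \sin{\left(\theta \right)}}{2} - \frac{3 e^{- \theta} \cos{\left(\theta \right)}}{2}.
Check: d/d\theta[1 - \frac{3 e^{- \theta} \sin{\left(\theta \right)}}{2} - \frac{3 e^{- \theta} \cos{\left(\theta \right)}}{2}] = 3 e^{- \theta} \sin{\left(\theta \right)} = G'(\theta).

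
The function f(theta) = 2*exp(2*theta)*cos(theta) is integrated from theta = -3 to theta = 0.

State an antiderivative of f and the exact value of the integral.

Antiderivative: F(theta) = 2*exp(2*theta)*sin(theta)/5 + 4*exp(2*theta)*cos(theta)/5; value = 2*exp(-6)*sin(3)/5 - 4*exp(-6)*cos(3)/5 + 4/5

Since d/dtheta undoes antidifferentiation here, F'(theta) = f(theta) is required of F(theta).
F(theta) = 2*exp(2*theta)*sin(theta)/5 + 4*exp(2*theta)*cos(theta)/5 is an antiderivative of f.
Check: d/dtheta[2*exp(2*theta)*sin(theta)/5 + 4*exp(2*theta)*cos(theta)/5] = 2*exp(2*theta)*cos(theta) = f(theta).
F(0) = 4/5; F(-3) = 4*exp(-6)*cos(3)/5 - 2*exp(-6)*sin(3)/5.
Integral = F(0) - F(-3) = 2*exp(-6)*sin(3)/5 - 4*exp(-6)*cos(3)/5 + 4/5.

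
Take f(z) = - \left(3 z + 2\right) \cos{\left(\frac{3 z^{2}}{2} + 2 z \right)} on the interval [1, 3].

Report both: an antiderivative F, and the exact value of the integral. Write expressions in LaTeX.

Antiderivative: F(z) = - \sin{\left(\frac{3 z^{2}}{2} + 2 z \right)}; value = - \sin{\left(\frac{39}{2} \right)} + \sin{\left(\frac{7}{2} \right)}

The substitution u = \frac{3 z^{2}}{2} + 2 z works: f is exactly (dF/du)*(du/dz) for that inner function.
F(z) = - \sin{\left(\frac{3 z^{2}}{2} + 2 z \right)} is an antiderivative of f.
Check: d/dz[- \sin{\left(\frac{3 z^{2}}{2} + 2 z \right)}] = - 3 z \cos{\left(\frac{3 z^{2}}{2} + 2 z \right)} - 2 \cos{\left(\frac{3 z^{2}}{2} + 2 z \right)}, which equals f(z).
F(3) = - \sin{\left(\frac{39}{2} \right)}; F(1) = - \sin{\left(\frac{7}{2} \right)}.
Integral = F(3) - F(1) = - \sin{\left(\frac{39}{2} \right)} + \sin{\left(\frac{7}{2} \right)}.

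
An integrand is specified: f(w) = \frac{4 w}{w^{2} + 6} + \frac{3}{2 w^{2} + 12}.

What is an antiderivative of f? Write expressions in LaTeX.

Integrate term by term and add the pieces.
Check: d/dw[2 \log{\left(w^{2} + 6 \right)} + \frac{\sqrt{6} \operatorname{atan}{\left(\frac{\sqrt{6} w}{6} \right)}}{4}] = \frac{8 w + 3}{2 w^{2} + 12}, which equals f(w).

An antiderivative is F(w) = 2 \log{\left(w^{2} + 6 \right)} + \frac{\sqrt{6} \operatorname{atan}{\left(\frac{\sqrt{6} w}{6} \right)}}{4}.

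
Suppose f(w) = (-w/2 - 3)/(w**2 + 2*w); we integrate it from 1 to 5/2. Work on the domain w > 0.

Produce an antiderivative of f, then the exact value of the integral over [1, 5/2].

The denominator factors as 2*w*(w + 2); partial fractions split f into directly integrable pieces: 1/(w + 2) - 3/(2*w).
F(w) = (-3*log(w) + 2*log(w + 2))/2 is an antiderivative of f.
Check: d/dw[(-3*log(w) + 2*log(w + 2))/2] = (-w - 6)/(2*w**2 + 4*w), which equals f(w).
F(5/2) = -3*log(5/2)/2 + log(9/2); F(1) = log(3).
Integral = F(5/2) - F(1) = -3*log(5/2)/2 - log(3) + log(9/2).

Antiderivative: F(w) = (-3*log(w) + 2*log(w + 2))/2; value = -3*log(5/2)/2 - log(3) + log(9/2)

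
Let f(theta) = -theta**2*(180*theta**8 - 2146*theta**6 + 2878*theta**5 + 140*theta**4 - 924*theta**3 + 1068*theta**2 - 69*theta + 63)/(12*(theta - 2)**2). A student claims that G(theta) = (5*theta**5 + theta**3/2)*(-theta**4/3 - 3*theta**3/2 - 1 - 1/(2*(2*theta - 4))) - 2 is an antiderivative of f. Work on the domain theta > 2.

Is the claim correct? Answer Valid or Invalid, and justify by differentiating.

Valid - the claim checks out under differentiation.

d/dtheta[G] = (-180*theta**10 + 2146*theta**8 - 2878*theta**7 - 140*theta**6 + 924*theta**5 - 1068*theta**4 + 69*theta**3 - 63*theta**2)/(12*theta**2 - 48*theta + 48)
This equals f(theta) exactly, so the claim holds.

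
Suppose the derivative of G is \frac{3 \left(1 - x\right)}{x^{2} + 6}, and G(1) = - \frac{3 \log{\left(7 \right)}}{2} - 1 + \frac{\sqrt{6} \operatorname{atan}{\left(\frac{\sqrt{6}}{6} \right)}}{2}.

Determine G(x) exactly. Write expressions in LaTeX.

For G(x) to be correct, d/dx[G] must agree with the stated G'(x) identically.
A general antiderivative is - \frac{3 \log{\left(x^{2} + 6 \right)}}{2} + \frac{\sqrt{6} \operatorname{atan}{\left(\frac{\sqrt{6} x}{6} \right)}}{2} + C.
The condition gives C = - \frac{3 \log{\left(7 \right)}}{2} - 1 + \frac{\sqrt{6} \operatorname{atan}{\left(\frac{\sqrt{6}}{6} \right)}}{2} - (- \frac{3 \log{\left(7 \right)}}{2} + \frac{\sqrt{6} \operatorname{atan}{\left(\frac{\sqrt{6}}{6} \right)}}{2}) = -1.
So G(x) = \frac{- 3 \log{\left(x^{2} + 6 \right)} + \sqrt{6} \operatorname{atan}{\left(\frac{\sqrt{6} x}{6} \right)} - 2}{2}.
Check: d/dx[\frac{- 3 \log{\left(x^{2} + 6 \right)} + \sqrt{6} \operatorname{atan}{\left(\frac{\sqrt{6} x}{6} \right)} - 2}{2}] = \frac{3 - 3 x}{x^{2} + 6}, which equals G'(x).

G(x) = \frac{- 3 \log{\left(x^{2} + 6 \right)} + \sqrt{6} \operatorname{atan}{\left(\frac{\sqrt{6} x}{6} \right)} - 2}{2}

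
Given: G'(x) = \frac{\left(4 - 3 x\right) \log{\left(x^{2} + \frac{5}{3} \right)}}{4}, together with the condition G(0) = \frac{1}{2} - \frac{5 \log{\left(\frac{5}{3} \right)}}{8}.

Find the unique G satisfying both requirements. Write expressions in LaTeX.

G(x) = - \frac{3 x^{2} \log{\left(x^{2} + \frac{5}{3} \right)}}{8} + \frac{3 x^{2}}{8} + x \log{\left(x^{2} + \frac{5}{3} \right)} - 2 x - \frac{5 \log{\left(x^{2} + \frac{5}{3} \right)}}{8} + \frac{2 \sqrt{15} \operatorname{atan}{\left(\frac{\sqrt{15} x}{5} \right)}}{3} + \frac{1}{2}

For G(x) to be correct, d/dx[G] must agree with the stated G'(x) identically.
A general antiderivative is \frac{3 x^{2}}{8} - 2 x + \left(- \frac{3 x^{2}}{8} + x\right) \log{\left(x^{2} + \frac{5}{3} \right)} - \frac{5 \log{\left(x^{2} + \frac{5}{3} \right)}}{8} + \frac{2 \sqrt{15} \operatorname{atan}{\left(\frac{\sqrt{15} x}{5} \right)}}{3} + C.
The condition gives C = \frac{1}{2} - \frac{5 \log{\left(\frac{5}{3} \right)}}{8} - (- \frac{5 \log{\left(\frac{5}{3} \right)}}{8}) = \frac{1}{2}.
So G(x) = - \frac{3 x^{2} \log{\left(x^{2} + \frac{5}{3} \right)}}{8} + \frac{3 x^{2}}{8} + x \log{\left(x^{2} + \frac{5}{3} \right)} - 2 x - \frac{5 \log{\left(x^{2} + \frac{5}{3} \right)}}{8} + \frac{2 \sqrt{15} \operatorname{atan}{\left(\frac{\sqrt{15} x}{5} \right)}}{3} + \frac{1}{2}.
Check: d/dx[- \frac{3 x^{2} \log{\left(x^{2} + \frac{5}{3} \right)}}{8} + \frac{3 x^{2}}{8} + x \log{\left(x^{2} + \frac{5}{3} \right)} - 2 x - \frac{5 \log{\left(x^{2} + \frac{5}{3} \right)}}{8} + \frac{2 \sqrt{15} \operatorname{atan}{\left(\frac{\sqrt{15} x}{5} \right)}}{3} + \frac{1}{2}] = - \frac{3 x \log{\left(x^{2} + \frac{5}{3} \right)}}{4} + \log{\left(x^{2} + \frac{5}{3} \right)}, which equals G'(x).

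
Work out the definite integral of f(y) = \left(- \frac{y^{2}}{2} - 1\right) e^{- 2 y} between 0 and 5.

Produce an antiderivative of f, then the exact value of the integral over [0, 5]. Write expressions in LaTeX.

Antiderivative: F(y) = \frac{\left(2 y^{2} + 2 y + 5\right) e^{- 2 y}}{8}; value = - \frac{5}{8} + \frac{65}{8 e^{10}}

Recognize the product-rule pattern: f = u'v + uv' with u = \frac{y^{2}}{4} + \frac{y}{4} + \frac{5}{8}, v = e^{- 2 y}, so integration by parts undoes it.
F(y) = \frac{\left(2 y^{2} + 2 y + 5\right) e^{- 2 y}}{8} is an antiderivative of f.
Check: d/dy[\frac{\left(2 y^{2} + 2 y + 5\right) e^{- 2 y}}{8}] = \frac{\left(- y^{2} - 2\right) e^{- 2 y}}{2}, which equals f(y).
F(5) = \frac{65}{8 e^{10}}; F(0) = \frac{5}{8}.
Integral = F(5) - F(0) = - \frac{5}{8} + \frac{65}{8 e^{10}}.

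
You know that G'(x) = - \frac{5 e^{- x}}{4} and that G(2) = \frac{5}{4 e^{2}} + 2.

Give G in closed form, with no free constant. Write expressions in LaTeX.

A candidate passes only if d/dx[G] lands on the given G'(x) exactly.
A general antiderivative is \frac{5 e^{- x}}{4} + C.
The condition gives C = \frac{5}{4 e^{2}} + 2 - (\frac{5}{4 e^{2}}) = 2.
So G(x) = 2 + \frac{5 e^{- x}}{4}.
Check: d/dx[2 + \frac{5 e^{- x}}{4}] = - \frac{5 e^{- x}}{4} = G'(x).

G(x) = 2 + \frac{5 e^{- x}}{4}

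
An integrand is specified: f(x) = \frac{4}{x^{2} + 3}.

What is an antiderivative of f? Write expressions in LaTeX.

An antiderivative F(x) passes only if d/dx[F] lands on f(x) exactly.
Check: d/dx[\frac{4 \sqrt{3} \operatorname{atan}{\left(\frac{\sqrt{3} x}{3} \right)}}{3}] = \frac{4}{x^{2} + 3} = f(x).

An antiderivative is F(x) = \frac{4 \sqrt{3} \operatorname{atan}{\left(\frac{\sqrt{3} x}{3} \right)}}{3}.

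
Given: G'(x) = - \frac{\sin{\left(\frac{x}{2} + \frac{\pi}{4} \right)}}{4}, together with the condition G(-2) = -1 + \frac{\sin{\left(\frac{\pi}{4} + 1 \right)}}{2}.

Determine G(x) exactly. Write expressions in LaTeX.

Since d/dx undoes antidifferentiation here, G(x) must give back the stated G'(x).
A general antiderivative is \frac{\cos{\left(\frac{x}{2} + \frac{\pi}{4} \right)}}{2} + C.
The condition gives C = -1 + \frac{\sin{\left(\frac{\pi}{4} + 1 \right)}}{2} - (\frac{\sin{\left(\frac{\pi}{4} + 1 \right)}}{2}) = -1.
So G(x) = \frac{\cos{\left(\frac{x}{2} + \frac{\pi}{4} \right)}}{2} - 1.
Check: d/dx[\frac{\cos{\left(\frac{x}{2} + \frac{\pi}{4} \right)}}{2} - 1] = - \frac{\sin{\left(\frac{x}{2} + \frac{\pi}{4} \right)}}{4} = G'(x).

G(x) = \frac{\cos{\left(\frac{x}{2} + \frac{\pi}{4} \right)}}{2} - 1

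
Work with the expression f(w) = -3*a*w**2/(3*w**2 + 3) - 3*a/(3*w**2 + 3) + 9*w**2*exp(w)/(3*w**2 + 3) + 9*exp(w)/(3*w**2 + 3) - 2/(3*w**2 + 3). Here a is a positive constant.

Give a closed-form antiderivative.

Integrate term by term and add the pieces.
Check: d/dw[-a*w + 3*exp(w) - 2*atan(w)/3] = (-3*a*w**2 - 3*a + 9*w**2*exp(w) + 9*exp(w) - 2)/(3*w**2 + 3), which equals f(w).

An antiderivative is F(w) = -a*w + 3*exp(w) - 2*atan(w)/3.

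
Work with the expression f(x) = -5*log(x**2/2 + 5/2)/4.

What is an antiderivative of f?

Recover f(x) by differentiating a candidate F(x); any mismatch rules it out.
Check: d/dx[-5*x*log(x**2/2 + 5/2)/4 + 5*x/2 - 5*sqrt(5)*atan(sqrt(5)*x/5)/2] = -5*log(x**2 + 5)/4 + 5*log(2)/4, which equals f(x).

An antiderivative is F(x) = -5*x*log(x**2/2 + 5/2)/4 + 5*x/2 - 5*sqrt(5)*atan(sqrt(5)*x/5)/2.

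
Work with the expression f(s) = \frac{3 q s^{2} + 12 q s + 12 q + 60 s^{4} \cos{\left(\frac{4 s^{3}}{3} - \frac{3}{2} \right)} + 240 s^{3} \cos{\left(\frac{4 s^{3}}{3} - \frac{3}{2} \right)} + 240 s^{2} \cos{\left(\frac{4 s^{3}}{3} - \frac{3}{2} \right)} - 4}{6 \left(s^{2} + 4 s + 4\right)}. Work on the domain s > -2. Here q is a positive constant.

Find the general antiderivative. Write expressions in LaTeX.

For F(s) to be correct the identity F'(s) - f(s) = 0 must hold.
Check: d/ds[\frac{3 q s^{2} + 6 q s + 15 s \sin{\left(\frac{4 s^{3}}{3} - \frac{3}{2} \right)} + 30 \sin{\left(\frac{4 s^{3}}{3} - \frac{3}{2} \right)} + 4}{6 \left(s + 2\right)}] = \frac{3 q s^{2} + 12 q s + 12 q + 60 s^{4} \cos{\left(\frac{4 s^{3}}{3} - \frac{3}{2} \right)} + 240 s^{3} \cos{\left(\frac{4 s^{3}}{3} - \frac{3}{2} \right)} + 240 s^{2} \cos{\left(\frac{4 s^{3}}{3} - \frac{3}{2} \right)} - 4}{6 s^{2} + 24 s + 24}, which equals f(s).

F(s) = \frac{3 q s^{2} + 6 q s + 15 s \sin{\left(\frac{4 s^{3}}{3} - \frac{3}{2} \right)} + 30 \sin{\left(\frac{4 s^{3}}{3} - \frac{3}{2} \right)} + 4}{6 \left(s + 2\right)} + C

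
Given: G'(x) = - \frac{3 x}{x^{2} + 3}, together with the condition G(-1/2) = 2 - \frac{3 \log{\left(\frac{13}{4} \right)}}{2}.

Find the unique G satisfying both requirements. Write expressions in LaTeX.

G(x) = 2 - \frac{3 \log{\left(x^{2} + 3 \right)}}{2}

G'(x) matches the chain-rule pattern g'(h)*h' with inner function h(x) = x^{2} + 3; substituting u = h(x) collapses the integral.
A general antiderivative is - \frac{3 \log{\left(x^{2} + 3 \right)}}{2} + C.
The condition gives C = 2 - \frac{3 \log{\left(\frac{13}{4} \right)}}{2} - (- \frac{3 \log{\left(\frac{13}{4} \right)}}{2}) = 2.
So G(x) = 2 - \frac{3 \log{\left(x^{2} + 3 \right)}}{2}.
Check: d/dx[2 - \frac{3 \log{\left(x^{2} + 3 \right)}}{2}] = - \frac{3 x}{x^{2} + 3} = G'(x).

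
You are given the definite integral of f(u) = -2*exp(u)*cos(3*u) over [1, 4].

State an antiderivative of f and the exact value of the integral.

Any candidate F(u) must reproduce f(u) exactly when differentiated.
F(u) = (-3*sin(3*u) - cos(3*u))*exp(u)/5 is an antiderivative of f.
Check: d/du[(-3*sin(3*u) - cos(3*u))*exp(u)/5] = -2*exp(u)*cos(3*u) = f(u).
F(4) = -exp(4)*cos(12)/5 - 3*exp(4)*sin(12)/5; F(1) = -3*exp(1)*sin(3)/5 - exp(1)*cos(3)/5.
Integral = F(4) - F(1) = -exp(4)*cos(12)/5 + exp(1)*cos(3)/5 + 3*exp(1)*sin(3)/5 - 3*exp(4)*sin(12)/5.

Antiderivative: F(u) = (-3*sin(3*u) - cos(3*u))*exp(u)/5; value = -exp(4)*cos(12)/5 + exp(1)*cos(3)/5 + 3*exp(1)*sin(3)/5 - 3*exp(4)*sin(12)/5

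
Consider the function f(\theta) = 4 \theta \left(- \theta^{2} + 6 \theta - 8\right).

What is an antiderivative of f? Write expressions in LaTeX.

f matches the chain-rule pattern g'(h)*h' with inner function h(\theta) = - \frac{\theta^{2}}{2} + 2 \theta; substituting u = h(\theta) collapses the integral.
Check: d/d\theta[- 4 \left(- \frac{\theta^{2}}{2} + 2 \theta\right)^{2}] = - 4 \theta^{3} + 24 \theta^{2} - 32 \theta, which equals f(\theta).

An antiderivative is F(\theta) = - 4 \left(- \frac{\theta^{2}}{2} + 2 \theta\right)^{2}.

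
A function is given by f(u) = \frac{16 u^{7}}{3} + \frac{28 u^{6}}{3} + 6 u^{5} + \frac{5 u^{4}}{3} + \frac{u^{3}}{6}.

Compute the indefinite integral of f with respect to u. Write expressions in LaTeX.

f matches the chain-rule pattern g'(h)*h' with inner function h(u) = - u^{2} - \frac{u}{2}; substituting w = h(u) collapses the integral.
Check: d/du[\frac{2 \left(- u^{2} - \frac{u}{2}\right)^{4}}{3}] = \frac{16 u^{7}}{3} + \frac{28 u^{6}}{3} + 6 u^{5} + \frac{5 u^{4}}{3} + \frac{u^{3}}{6} = f(u).

F(u) = \frac{2 \left(- u^{2} - \frac{u}{2}\right)^{4}}{3} + C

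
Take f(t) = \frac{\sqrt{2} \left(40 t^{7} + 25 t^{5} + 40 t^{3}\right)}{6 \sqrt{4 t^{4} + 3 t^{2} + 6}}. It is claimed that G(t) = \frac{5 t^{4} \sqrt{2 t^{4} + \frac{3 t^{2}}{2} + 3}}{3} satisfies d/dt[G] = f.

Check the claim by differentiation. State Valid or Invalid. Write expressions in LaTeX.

Invalid: d/dt[G] - f = \frac{\sqrt{2} \left(80 t^{7} + 50 t^{5} + 80 t^{3}\right)}{6 \sqrt{4 t^{4} + 3 t^{2} + 6}}, which is not 0.

d/dt[G] = \frac{\sqrt{2} \left(40 t^{7} + 25 t^{5} + 40 t^{3}\right)}{2 \sqrt{4 t^{4} + 3 t^{2} + 6}}
d/dt[G] - f(t) = \frac{\sqrt{2} \left(80 t^{7} + 50 t^{5} + 80 t^{3}\right)}{6 \sqrt{4 t^{4} + 3 t^{2} + 6}} != 0.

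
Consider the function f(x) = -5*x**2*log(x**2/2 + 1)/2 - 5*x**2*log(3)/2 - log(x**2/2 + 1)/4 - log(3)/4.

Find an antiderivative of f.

An antiderivative is F(x) = (20*x**3 + 3*x*(-10*x**2 - 3)*log(3*x**2/2 + 3) - 102*x + 102*sqrt(2)*atan(sqrt(2)*x/2))/36.

The integrand splits into summands that can be handled one at a time.
Check: d/dx[(20*x**3 + 3*x*(-10*x**2 - 3)*log(3*x**2/2 + 3) - 102*x + 102*sqrt(2)*atan(sqrt(2)*x/2))/36] = -5*x**2*log(x**2/2 + 1)/2 - 5*x**2*log(3)/2 - log(x**2/2 + 1)/4 - log(3)/4 = f(x).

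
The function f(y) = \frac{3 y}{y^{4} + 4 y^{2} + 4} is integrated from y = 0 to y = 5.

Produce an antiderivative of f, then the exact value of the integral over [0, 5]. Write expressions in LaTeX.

The substitution u = y^{2} + 2 works: f is exactly (dF/du)*(du/dy) for that inner function.
F(y) = - \frac{3}{2 \left(y^{2} + 2\right)} is an antiderivative of f.
Check: d/dy[- \frac{3}{2 \left(y^{2} + 2\right)}] = \frac{3 y}{y^{4} + 4 y^{2} + 4} = f(y).
F(5) = - \frac{1}{18}; F(0) = - \frac{3}{4}.
Integral = F(5) - F(0) = \frac{25}{36}.

Antiderivative: F(y) = - \frac{3}{2 \left(y^{2} + 2\right)}; value = \frac{25}{36}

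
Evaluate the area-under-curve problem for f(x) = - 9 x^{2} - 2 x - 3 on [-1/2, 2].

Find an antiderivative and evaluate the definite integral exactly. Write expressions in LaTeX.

The integrand splits into summands that can be handled one at a time.
F(x) = - 3 x^{3} - x^{2} - 3 x is an antiderivative of f.
Check: d/dx[- 3 x^{3} - x^{2} - 3 x] = - 9 x^{2} - 2 x - 3 = f(x).
F(2) = -34; F(-1/2) = \frac{13}{8}.
Integral = F(2) - F(-1/2) = - \frac{285}{8}.

Antiderivative: F(x) = - 3 x^{3} - x^{2} - 3 x; value = - \frac{285}{8}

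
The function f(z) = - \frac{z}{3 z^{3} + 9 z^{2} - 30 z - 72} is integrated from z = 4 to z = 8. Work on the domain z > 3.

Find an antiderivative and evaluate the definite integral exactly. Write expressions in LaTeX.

Antiderivative: F(z) = - \frac{\log{\left(z - 3 \right)}}{35} - \frac{\log{\left(z + 2 \right)}}{15} + \frac{2 \log{\left(z + 4 \right)}}{21}; value = - \frac{2 \log{\left(8 \right)}}{21} - \frac{\log{\left(10 \right)}}{15} - \frac{\log{\left(5 \right)}}{35} + \frac{\log{\left(6 \right)}}{15} + \frac{2 \log{\left(12 \right)}}{21}

Factor the denominator (3 \left(z - 3\right) \left(z + 2\right) \left(z + 4\right)) and decompose: f = \frac{2}{21 \left(z + 4\right)} - \frac{1}{15 \left(z + 2\right)} - \frac{1}{35 \left(z - 3\right)}; each piece integrates to a log, atan, or power term.
F(z) = - \frac{\log{\left(z - 3 \right)}}{35} - \frac{\log{\left(z + 2 \right)}}{15} + \frac{2 \log{\left(z + 4 \right)}}{21} is an antiderivative of f.
Check: d/dz[- \frac{\log{\left(z - 3 \right)}}{35} - \frac{\log{\left(z + 2 \right)}}{15} + \frac{2 \log{\left(z + 4 \right)}}{21}] = - \frac{z}{3 z^{3} + 9 z^{2} - 30 z - 72} = f(z).
F(8) = - \frac{\log{\left(10 \right)}}{15} - \frac{\log{\left(5 \right)}}{35} + \frac{2 \log{\left(12 \right)}}{21}; F(4) = - \frac{\log{\left(6 \right)}}{15} + \frac{2 \log{\left(8 \right)}}{21}.
Integral = F(8) - F(4) = - \frac{2 \log{\left(8 \right)}}{21} - \frac{\log{\left(10 \right)}}{15} - \frac{\log{\left(5 \right)}}{35} + \frac{\log{\left(6 \right)}}{15} + \frac{2 \log{\left(12 \right)}}{21}.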